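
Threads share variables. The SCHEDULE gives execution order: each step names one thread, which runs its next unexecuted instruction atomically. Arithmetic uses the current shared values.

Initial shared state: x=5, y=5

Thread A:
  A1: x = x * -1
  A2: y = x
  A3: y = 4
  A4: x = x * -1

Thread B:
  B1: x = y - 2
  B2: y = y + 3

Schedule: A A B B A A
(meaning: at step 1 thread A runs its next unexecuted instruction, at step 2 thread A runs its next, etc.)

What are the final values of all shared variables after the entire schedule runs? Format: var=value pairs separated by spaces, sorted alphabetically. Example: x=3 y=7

Step 1: thread A executes A1 (x = x * -1). Shared: x=-5 y=5. PCs: A@1 B@0
Step 2: thread A executes A2 (y = x). Shared: x=-5 y=-5. PCs: A@2 B@0
Step 3: thread B executes B1 (x = y - 2). Shared: x=-7 y=-5. PCs: A@2 B@1
Step 4: thread B executes B2 (y = y + 3). Shared: x=-7 y=-2. PCs: A@2 B@2
Step 5: thread A executes A3 (y = 4). Shared: x=-7 y=4. PCs: A@3 B@2
Step 6: thread A executes A4 (x = x * -1). Shared: x=7 y=4. PCs: A@4 B@2

Answer: x=7 y=4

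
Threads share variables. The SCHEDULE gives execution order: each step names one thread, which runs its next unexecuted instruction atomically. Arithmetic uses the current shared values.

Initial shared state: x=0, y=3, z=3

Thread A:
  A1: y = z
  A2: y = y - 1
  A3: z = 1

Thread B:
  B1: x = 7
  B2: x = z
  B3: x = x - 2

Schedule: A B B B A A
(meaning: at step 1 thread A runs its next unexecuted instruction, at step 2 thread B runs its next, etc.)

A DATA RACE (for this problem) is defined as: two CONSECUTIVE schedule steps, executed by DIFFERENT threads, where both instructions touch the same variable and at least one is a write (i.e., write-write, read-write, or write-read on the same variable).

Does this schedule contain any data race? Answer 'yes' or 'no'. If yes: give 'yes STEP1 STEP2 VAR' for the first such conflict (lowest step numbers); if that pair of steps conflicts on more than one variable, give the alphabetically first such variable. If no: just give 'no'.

Steps 1,2: A(r=z,w=y) vs B(r=-,w=x). No conflict.
Steps 2,3: same thread (B). No race.
Steps 3,4: same thread (B). No race.
Steps 4,5: B(r=x,w=x) vs A(r=y,w=y). No conflict.
Steps 5,6: same thread (A). No race.

Answer: no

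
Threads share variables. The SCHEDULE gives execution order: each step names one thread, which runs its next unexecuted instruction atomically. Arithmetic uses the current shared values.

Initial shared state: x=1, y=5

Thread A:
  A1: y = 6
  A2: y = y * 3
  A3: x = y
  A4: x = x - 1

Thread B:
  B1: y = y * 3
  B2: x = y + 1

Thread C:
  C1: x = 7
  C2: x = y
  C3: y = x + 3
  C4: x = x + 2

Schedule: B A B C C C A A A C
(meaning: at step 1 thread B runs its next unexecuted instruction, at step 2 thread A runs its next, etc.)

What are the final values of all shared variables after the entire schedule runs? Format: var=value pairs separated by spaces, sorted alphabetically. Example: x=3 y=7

Answer: x=28 y=27

Derivation:
Step 1: thread B executes B1 (y = y * 3). Shared: x=1 y=15. PCs: A@0 B@1 C@0
Step 2: thread A executes A1 (y = 6). Shared: x=1 y=6. PCs: A@1 B@1 C@0
Step 3: thread B executes B2 (x = y + 1). Shared: x=7 y=6. PCs: A@1 B@2 C@0
Step 4: thread C executes C1 (x = 7). Shared: x=7 y=6. PCs: A@1 B@2 C@1
Step 5: thread C executes C2 (x = y). Shared: x=6 y=6. PCs: A@1 B@2 C@2
Step 6: thread C executes C3 (y = x + 3). Shared: x=6 y=9. PCs: A@1 B@2 C@3
Step 7: thread A executes A2 (y = y * 3). Shared: x=6 y=27. PCs: A@2 B@2 C@3
Step 8: thread A executes A3 (x = y). Shared: x=27 y=27. PCs: A@3 B@2 C@3
Step 9: thread A executes A4 (x = x - 1). Shared: x=26 y=27. PCs: A@4 B@2 C@3
Step 10: thread C executes C4 (x = x + 2). Shared: x=28 y=27. PCs: A@4 B@2 C@4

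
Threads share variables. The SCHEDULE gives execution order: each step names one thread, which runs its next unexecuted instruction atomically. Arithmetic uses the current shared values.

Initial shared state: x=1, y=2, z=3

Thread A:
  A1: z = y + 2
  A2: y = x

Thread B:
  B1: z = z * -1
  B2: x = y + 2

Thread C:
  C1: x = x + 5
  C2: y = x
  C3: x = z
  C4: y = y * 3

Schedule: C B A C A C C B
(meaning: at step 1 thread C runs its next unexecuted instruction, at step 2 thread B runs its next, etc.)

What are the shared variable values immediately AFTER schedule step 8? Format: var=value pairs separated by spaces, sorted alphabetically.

Answer: x=20 y=18 z=4

Derivation:
Step 1: thread C executes C1 (x = x + 5). Shared: x=6 y=2 z=3. PCs: A@0 B@0 C@1
Step 2: thread B executes B1 (z = z * -1). Shared: x=6 y=2 z=-3. PCs: A@0 B@1 C@1
Step 3: thread A executes A1 (z = y + 2). Shared: x=6 y=2 z=4. PCs: A@1 B@1 C@1
Step 4: thread C executes C2 (y = x). Shared: x=6 y=6 z=4. PCs: A@1 B@1 C@2
Step 5: thread A executes A2 (y = x). Shared: x=6 y=6 z=4. PCs: A@2 B@1 C@2
Step 6: thread C executes C3 (x = z). Shared: x=4 y=6 z=4. PCs: A@2 B@1 C@3
Step 7: thread C executes C4 (y = y * 3). Shared: x=4 y=18 z=4. PCs: A@2 B@1 C@4
Step 8: thread B executes B2 (x = y + 2). Shared: x=20 y=18 z=4. PCs: A@2 B@2 C@4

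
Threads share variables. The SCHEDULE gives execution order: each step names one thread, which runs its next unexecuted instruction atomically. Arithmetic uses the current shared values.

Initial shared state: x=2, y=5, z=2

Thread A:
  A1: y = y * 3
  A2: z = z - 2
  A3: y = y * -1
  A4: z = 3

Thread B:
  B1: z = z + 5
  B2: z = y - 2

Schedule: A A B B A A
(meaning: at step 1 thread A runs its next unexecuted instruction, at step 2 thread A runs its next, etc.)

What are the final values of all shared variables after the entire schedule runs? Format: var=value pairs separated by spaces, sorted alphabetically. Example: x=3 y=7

Answer: x=2 y=-15 z=3

Derivation:
Step 1: thread A executes A1 (y = y * 3). Shared: x=2 y=15 z=2. PCs: A@1 B@0
Step 2: thread A executes A2 (z = z - 2). Shared: x=2 y=15 z=0. PCs: A@2 B@0
Step 3: thread B executes B1 (z = z + 5). Shared: x=2 y=15 z=5. PCs: A@2 B@1
Step 4: thread B executes B2 (z = y - 2). Shared: x=2 y=15 z=13. PCs: A@2 B@2
Step 5: thread A executes A3 (y = y * -1). Shared: x=2 y=-15 z=13. PCs: A@3 B@2
Step 6: thread A executes A4 (z = 3). Shared: x=2 y=-15 z=3. PCs: A@4 B@2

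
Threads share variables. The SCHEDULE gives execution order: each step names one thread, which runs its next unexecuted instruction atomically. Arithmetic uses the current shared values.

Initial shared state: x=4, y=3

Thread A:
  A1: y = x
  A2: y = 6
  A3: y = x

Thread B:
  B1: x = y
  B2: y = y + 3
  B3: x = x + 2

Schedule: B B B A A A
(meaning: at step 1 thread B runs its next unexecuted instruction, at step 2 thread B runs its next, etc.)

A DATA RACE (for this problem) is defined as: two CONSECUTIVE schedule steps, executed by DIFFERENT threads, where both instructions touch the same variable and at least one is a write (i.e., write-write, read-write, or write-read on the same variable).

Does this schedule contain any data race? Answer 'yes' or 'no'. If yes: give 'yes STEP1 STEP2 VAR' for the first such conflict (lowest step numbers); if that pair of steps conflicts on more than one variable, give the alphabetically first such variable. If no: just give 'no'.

Steps 1,2: same thread (B). No race.
Steps 2,3: same thread (B). No race.
Steps 3,4: B(x = x + 2) vs A(y = x). RACE on x (W-R).
Steps 4,5: same thread (A). No race.
Steps 5,6: same thread (A). No race.
First conflict at steps 3,4.

Answer: yes 3 4 x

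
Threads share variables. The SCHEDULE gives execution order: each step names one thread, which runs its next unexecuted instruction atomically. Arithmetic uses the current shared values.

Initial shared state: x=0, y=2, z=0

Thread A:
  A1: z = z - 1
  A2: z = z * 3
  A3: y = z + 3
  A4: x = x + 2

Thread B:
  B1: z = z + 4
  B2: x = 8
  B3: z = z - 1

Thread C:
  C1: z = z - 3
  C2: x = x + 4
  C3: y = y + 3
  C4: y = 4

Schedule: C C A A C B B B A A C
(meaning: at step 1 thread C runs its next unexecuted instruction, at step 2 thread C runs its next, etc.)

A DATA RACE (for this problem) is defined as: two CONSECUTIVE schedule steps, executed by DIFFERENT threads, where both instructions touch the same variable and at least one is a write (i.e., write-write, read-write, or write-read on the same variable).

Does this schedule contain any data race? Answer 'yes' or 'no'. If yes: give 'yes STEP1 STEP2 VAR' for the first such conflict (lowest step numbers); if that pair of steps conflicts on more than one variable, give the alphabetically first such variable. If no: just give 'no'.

Steps 1,2: same thread (C). No race.
Steps 2,3: C(r=x,w=x) vs A(r=z,w=z). No conflict.
Steps 3,4: same thread (A). No race.
Steps 4,5: A(r=z,w=z) vs C(r=y,w=y). No conflict.
Steps 5,6: C(r=y,w=y) vs B(r=z,w=z). No conflict.
Steps 6,7: same thread (B). No race.
Steps 7,8: same thread (B). No race.
Steps 8,9: B(z = z - 1) vs A(y = z + 3). RACE on z (W-R).
Steps 9,10: same thread (A). No race.
Steps 10,11: A(r=x,w=x) vs C(r=-,w=y). No conflict.
First conflict at steps 8,9.

Answer: yes 8 9 z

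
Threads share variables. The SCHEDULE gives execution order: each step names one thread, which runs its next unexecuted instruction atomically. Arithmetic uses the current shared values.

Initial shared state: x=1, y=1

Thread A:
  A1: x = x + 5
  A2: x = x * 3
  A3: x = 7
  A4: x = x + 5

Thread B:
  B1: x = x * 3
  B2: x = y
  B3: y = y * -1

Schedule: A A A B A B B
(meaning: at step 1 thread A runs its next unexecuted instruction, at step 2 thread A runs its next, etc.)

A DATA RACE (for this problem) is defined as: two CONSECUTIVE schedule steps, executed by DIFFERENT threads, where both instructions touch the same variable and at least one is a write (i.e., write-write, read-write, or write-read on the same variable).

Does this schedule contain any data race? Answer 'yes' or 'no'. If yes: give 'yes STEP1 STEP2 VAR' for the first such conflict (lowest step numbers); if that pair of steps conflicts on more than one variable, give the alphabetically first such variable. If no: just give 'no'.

Answer: yes 3 4 x

Derivation:
Steps 1,2: same thread (A). No race.
Steps 2,3: same thread (A). No race.
Steps 3,4: A(x = 7) vs B(x = x * 3). RACE on x (W-W).
Steps 4,5: B(x = x * 3) vs A(x = x + 5). RACE on x (W-W).
Steps 5,6: A(x = x + 5) vs B(x = y). RACE on x (W-W).
Steps 6,7: same thread (B). No race.
First conflict at steps 3,4.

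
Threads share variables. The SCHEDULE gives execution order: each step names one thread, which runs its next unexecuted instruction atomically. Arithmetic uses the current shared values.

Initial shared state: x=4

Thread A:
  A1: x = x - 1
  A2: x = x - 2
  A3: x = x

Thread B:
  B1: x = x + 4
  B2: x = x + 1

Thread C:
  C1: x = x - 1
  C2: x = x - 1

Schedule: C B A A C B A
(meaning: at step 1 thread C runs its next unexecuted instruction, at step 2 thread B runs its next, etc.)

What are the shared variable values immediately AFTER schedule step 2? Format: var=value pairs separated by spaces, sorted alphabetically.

Answer: x=7

Derivation:
Step 1: thread C executes C1 (x = x - 1). Shared: x=3. PCs: A@0 B@0 C@1
Step 2: thread B executes B1 (x = x + 4). Shared: x=7. PCs: A@0 B@1 C@1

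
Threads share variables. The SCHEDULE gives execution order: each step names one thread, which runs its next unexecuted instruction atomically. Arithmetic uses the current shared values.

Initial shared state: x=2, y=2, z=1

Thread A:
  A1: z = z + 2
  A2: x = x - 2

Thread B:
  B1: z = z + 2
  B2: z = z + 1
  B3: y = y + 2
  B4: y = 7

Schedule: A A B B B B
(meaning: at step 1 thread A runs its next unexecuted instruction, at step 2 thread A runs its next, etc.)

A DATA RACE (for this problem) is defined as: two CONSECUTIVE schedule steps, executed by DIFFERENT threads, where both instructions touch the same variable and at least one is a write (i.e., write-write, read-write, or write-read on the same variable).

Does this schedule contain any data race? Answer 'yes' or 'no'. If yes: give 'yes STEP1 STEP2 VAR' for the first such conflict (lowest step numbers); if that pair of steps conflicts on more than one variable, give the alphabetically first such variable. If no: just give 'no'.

Answer: no

Derivation:
Steps 1,2: same thread (A). No race.
Steps 2,3: A(r=x,w=x) vs B(r=z,w=z). No conflict.
Steps 3,4: same thread (B). No race.
Steps 4,5: same thread (B). No race.
Steps 5,6: same thread (B). No race.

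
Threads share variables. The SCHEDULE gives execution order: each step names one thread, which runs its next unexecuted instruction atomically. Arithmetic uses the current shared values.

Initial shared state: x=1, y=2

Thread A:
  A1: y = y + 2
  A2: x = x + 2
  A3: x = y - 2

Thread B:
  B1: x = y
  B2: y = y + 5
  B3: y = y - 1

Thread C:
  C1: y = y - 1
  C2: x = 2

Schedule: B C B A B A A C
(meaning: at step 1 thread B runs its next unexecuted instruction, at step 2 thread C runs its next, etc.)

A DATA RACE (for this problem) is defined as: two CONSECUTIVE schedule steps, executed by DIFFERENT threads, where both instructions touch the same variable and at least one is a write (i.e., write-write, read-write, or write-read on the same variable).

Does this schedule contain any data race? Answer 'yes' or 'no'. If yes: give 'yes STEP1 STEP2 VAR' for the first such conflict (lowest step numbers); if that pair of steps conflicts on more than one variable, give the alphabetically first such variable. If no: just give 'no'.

Answer: yes 1 2 y

Derivation:
Steps 1,2: B(x = y) vs C(y = y - 1). RACE on y (R-W).
Steps 2,3: C(y = y - 1) vs B(y = y + 5). RACE on y (W-W).
Steps 3,4: B(y = y + 5) vs A(y = y + 2). RACE on y (W-W).
Steps 4,5: A(y = y + 2) vs B(y = y - 1). RACE on y (W-W).
Steps 5,6: B(r=y,w=y) vs A(r=x,w=x). No conflict.
Steps 6,7: same thread (A). No race.
Steps 7,8: A(x = y - 2) vs C(x = 2). RACE on x (W-W).
First conflict at steps 1,2.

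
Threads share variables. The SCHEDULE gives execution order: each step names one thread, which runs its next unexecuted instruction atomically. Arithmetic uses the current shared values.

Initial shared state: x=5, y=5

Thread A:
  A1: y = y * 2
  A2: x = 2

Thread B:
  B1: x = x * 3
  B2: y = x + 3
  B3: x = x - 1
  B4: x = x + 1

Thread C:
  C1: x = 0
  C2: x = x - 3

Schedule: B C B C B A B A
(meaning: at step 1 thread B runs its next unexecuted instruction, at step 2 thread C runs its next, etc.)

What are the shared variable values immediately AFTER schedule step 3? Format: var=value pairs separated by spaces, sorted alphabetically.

Step 1: thread B executes B1 (x = x * 3). Shared: x=15 y=5. PCs: A@0 B@1 C@0
Step 2: thread C executes C1 (x = 0). Shared: x=0 y=5. PCs: A@0 B@1 C@1
Step 3: thread B executes B2 (y = x + 3). Shared: x=0 y=3. PCs: A@0 B@2 C@1

Answer: x=0 y=3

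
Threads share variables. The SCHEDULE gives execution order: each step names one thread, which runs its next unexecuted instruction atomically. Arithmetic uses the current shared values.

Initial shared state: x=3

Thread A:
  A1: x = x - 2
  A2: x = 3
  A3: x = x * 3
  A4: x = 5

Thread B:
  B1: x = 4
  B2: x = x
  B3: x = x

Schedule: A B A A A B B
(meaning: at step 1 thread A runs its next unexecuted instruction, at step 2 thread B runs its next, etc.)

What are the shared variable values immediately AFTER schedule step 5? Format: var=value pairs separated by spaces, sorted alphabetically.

Answer: x=5

Derivation:
Step 1: thread A executes A1 (x = x - 2). Shared: x=1. PCs: A@1 B@0
Step 2: thread B executes B1 (x = 4). Shared: x=4. PCs: A@1 B@1
Step 3: thread A executes A2 (x = 3). Shared: x=3. PCs: A@2 B@1
Step 4: thread A executes A3 (x = x * 3). Shared: x=9. PCs: A@3 B@1
Step 5: thread A executes A4 (x = 5). Shared: x=5. PCs: A@4 B@1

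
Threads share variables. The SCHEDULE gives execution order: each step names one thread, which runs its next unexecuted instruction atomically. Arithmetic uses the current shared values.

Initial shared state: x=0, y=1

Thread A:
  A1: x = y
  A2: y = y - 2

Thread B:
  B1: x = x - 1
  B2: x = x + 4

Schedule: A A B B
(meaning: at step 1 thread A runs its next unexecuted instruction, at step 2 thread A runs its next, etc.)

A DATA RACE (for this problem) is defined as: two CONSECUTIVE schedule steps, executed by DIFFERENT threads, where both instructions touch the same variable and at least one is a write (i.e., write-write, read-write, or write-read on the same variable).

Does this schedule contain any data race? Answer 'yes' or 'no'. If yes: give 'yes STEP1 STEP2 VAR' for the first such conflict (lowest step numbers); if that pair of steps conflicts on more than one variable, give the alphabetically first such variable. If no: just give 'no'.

Answer: no

Derivation:
Steps 1,2: same thread (A). No race.
Steps 2,3: A(r=y,w=y) vs B(r=x,w=x). No conflict.
Steps 3,4: same thread (B). No race.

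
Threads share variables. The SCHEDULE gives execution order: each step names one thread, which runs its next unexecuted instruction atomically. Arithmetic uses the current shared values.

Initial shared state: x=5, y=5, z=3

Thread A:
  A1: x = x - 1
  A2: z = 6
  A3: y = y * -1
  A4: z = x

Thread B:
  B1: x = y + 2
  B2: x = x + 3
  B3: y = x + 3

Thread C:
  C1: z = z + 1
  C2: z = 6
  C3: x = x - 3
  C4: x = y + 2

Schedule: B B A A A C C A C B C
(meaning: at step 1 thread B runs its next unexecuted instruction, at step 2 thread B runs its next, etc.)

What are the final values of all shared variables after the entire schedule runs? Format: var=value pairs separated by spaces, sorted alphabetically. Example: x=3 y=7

Step 1: thread B executes B1 (x = y + 2). Shared: x=7 y=5 z=3. PCs: A@0 B@1 C@0
Step 2: thread B executes B2 (x = x + 3). Shared: x=10 y=5 z=3. PCs: A@0 B@2 C@0
Step 3: thread A executes A1 (x = x - 1). Shared: x=9 y=5 z=3. PCs: A@1 B@2 C@0
Step 4: thread A executes A2 (z = 6). Shared: x=9 y=5 z=6. PCs: A@2 B@2 C@0
Step 5: thread A executes A3 (y = y * -1). Shared: x=9 y=-5 z=6. PCs: A@3 B@2 C@0
Step 6: thread C executes C1 (z = z + 1). Shared: x=9 y=-5 z=7. PCs: A@3 B@2 C@1
Step 7: thread C executes C2 (z = 6). Shared: x=9 y=-5 z=6. PCs: A@3 B@2 C@2
Step 8: thread A executes A4 (z = x). Shared: x=9 y=-5 z=9. PCs: A@4 B@2 C@2
Step 9: thread C executes C3 (x = x - 3). Shared: x=6 y=-5 z=9. PCs: A@4 B@2 C@3
Step 10: thread B executes B3 (y = x + 3). Shared: x=6 y=9 z=9. PCs: A@4 B@3 C@3
Step 11: thread C executes C4 (x = y + 2). Shared: x=11 y=9 z=9. PCs: A@4 B@3 C@4

Answer: x=11 y=9 z=9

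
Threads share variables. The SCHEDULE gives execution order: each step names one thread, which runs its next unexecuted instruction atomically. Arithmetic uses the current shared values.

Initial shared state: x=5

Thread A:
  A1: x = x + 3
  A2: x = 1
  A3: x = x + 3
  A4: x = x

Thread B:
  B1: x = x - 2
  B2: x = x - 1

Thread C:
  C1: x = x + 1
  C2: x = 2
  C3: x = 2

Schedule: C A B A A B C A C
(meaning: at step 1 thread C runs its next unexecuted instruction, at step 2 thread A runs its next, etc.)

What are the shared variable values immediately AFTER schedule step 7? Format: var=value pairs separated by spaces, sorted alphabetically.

Answer: x=2

Derivation:
Step 1: thread C executes C1 (x = x + 1). Shared: x=6. PCs: A@0 B@0 C@1
Step 2: thread A executes A1 (x = x + 3). Shared: x=9. PCs: A@1 B@0 C@1
Step 3: thread B executes B1 (x = x - 2). Shared: x=7. PCs: A@1 B@1 C@1
Step 4: thread A executes A2 (x = 1). Shared: x=1. PCs: A@2 B@1 C@1
Step 5: thread A executes A3 (x = x + 3). Shared: x=4. PCs: A@3 B@1 C@1
Step 6: thread B executes B2 (x = x - 1). Shared: x=3. PCs: A@3 B@2 C@1
Step 7: thread C executes C2 (x = 2). Shared: x=2. PCs: A@3 B@2 C@2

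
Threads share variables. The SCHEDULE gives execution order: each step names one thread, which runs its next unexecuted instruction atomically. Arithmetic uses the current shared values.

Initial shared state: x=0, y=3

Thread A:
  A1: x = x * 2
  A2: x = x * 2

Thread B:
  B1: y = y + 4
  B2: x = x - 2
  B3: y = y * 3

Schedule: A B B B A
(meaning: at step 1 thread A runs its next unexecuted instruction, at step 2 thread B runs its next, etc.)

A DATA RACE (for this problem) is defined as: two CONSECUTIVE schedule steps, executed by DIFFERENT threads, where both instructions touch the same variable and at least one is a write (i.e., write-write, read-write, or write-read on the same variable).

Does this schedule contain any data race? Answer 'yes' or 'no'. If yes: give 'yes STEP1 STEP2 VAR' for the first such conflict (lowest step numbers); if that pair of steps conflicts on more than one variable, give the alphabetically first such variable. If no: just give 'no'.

Answer: no

Derivation:
Steps 1,2: A(r=x,w=x) vs B(r=y,w=y). No conflict.
Steps 2,3: same thread (B). No race.
Steps 3,4: same thread (B). No race.
Steps 4,5: B(r=y,w=y) vs A(r=x,w=x). No conflict.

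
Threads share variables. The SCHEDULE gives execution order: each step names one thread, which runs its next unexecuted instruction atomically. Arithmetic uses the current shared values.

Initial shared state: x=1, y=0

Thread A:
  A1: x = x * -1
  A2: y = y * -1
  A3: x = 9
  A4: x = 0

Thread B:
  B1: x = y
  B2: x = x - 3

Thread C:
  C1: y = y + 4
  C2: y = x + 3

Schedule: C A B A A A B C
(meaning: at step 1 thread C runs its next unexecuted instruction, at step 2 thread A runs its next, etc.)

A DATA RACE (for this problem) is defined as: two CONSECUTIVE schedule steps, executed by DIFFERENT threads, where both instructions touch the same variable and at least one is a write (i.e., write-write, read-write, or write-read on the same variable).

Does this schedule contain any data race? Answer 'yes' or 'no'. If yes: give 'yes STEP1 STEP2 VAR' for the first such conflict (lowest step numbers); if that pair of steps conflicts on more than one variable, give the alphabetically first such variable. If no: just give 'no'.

Steps 1,2: C(r=y,w=y) vs A(r=x,w=x). No conflict.
Steps 2,3: A(x = x * -1) vs B(x = y). RACE on x (W-W).
Steps 3,4: B(x = y) vs A(y = y * -1). RACE on y (R-W).
Steps 4,5: same thread (A). No race.
Steps 5,6: same thread (A). No race.
Steps 6,7: A(x = 0) vs B(x = x - 3). RACE on x (W-W).
Steps 7,8: B(x = x - 3) vs C(y = x + 3). RACE on x (W-R).
First conflict at steps 2,3.

Answer: yes 2 3 x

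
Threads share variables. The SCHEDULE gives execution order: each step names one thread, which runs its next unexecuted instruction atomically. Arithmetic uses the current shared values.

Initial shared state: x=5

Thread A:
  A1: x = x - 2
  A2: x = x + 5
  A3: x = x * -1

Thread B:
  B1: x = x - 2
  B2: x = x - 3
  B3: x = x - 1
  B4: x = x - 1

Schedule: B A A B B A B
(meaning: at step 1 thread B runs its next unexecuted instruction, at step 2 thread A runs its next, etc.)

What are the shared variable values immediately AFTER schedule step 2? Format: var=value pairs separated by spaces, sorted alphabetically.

Step 1: thread B executes B1 (x = x - 2). Shared: x=3. PCs: A@0 B@1
Step 2: thread A executes A1 (x = x - 2). Shared: x=1. PCs: A@1 B@1

Answer: x=1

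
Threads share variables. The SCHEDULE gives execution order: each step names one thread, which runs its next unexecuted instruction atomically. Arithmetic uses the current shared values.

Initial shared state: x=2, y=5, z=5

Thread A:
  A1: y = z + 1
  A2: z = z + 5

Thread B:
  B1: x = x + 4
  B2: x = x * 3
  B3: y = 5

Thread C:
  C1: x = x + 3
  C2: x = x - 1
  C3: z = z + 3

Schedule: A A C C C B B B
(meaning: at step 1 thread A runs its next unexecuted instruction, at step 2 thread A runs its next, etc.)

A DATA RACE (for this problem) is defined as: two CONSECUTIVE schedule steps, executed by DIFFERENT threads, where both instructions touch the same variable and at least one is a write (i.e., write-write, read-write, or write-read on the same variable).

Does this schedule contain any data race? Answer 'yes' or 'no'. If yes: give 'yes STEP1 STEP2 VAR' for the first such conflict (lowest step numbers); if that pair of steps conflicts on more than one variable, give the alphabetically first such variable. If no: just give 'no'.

Steps 1,2: same thread (A). No race.
Steps 2,3: A(r=z,w=z) vs C(r=x,w=x). No conflict.
Steps 3,4: same thread (C). No race.
Steps 4,5: same thread (C). No race.
Steps 5,6: C(r=z,w=z) vs B(r=x,w=x). No conflict.
Steps 6,7: same thread (B). No race.
Steps 7,8: same thread (B). No race.

Answer: no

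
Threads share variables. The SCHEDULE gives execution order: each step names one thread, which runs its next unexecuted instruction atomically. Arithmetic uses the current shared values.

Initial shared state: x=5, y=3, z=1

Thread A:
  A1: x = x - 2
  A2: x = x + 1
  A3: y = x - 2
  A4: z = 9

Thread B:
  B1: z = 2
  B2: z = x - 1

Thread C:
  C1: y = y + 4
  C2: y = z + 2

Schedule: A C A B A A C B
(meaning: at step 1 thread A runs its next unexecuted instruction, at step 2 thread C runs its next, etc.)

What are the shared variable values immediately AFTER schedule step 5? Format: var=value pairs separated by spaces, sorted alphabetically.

Step 1: thread A executes A1 (x = x - 2). Shared: x=3 y=3 z=1. PCs: A@1 B@0 C@0
Step 2: thread C executes C1 (y = y + 4). Shared: x=3 y=7 z=1. PCs: A@1 B@0 C@1
Step 3: thread A executes A2 (x = x + 1). Shared: x=4 y=7 z=1. PCs: A@2 B@0 C@1
Step 4: thread B executes B1 (z = 2). Shared: x=4 y=7 z=2. PCs: A@2 B@1 C@1
Step 5: thread A executes A3 (y = x - 2). Shared: x=4 y=2 z=2. PCs: A@3 B@1 C@1

Answer: x=4 y=2 z=2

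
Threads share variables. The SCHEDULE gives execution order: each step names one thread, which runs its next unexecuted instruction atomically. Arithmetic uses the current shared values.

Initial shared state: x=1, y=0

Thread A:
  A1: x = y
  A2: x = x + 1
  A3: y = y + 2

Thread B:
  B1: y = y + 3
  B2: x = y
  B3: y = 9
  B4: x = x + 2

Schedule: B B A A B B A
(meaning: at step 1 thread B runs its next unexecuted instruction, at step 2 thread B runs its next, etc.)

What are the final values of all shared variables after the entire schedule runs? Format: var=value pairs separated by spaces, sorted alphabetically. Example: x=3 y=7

Answer: x=6 y=11

Derivation:
Step 1: thread B executes B1 (y = y + 3). Shared: x=1 y=3. PCs: A@0 B@1
Step 2: thread B executes B2 (x = y). Shared: x=3 y=3. PCs: A@0 B@2
Step 3: thread A executes A1 (x = y). Shared: x=3 y=3. PCs: A@1 B@2
Step 4: thread A executes A2 (x = x + 1). Shared: x=4 y=3. PCs: A@2 B@2
Step 5: thread B executes B3 (y = 9). Shared: x=4 y=9. PCs: A@2 B@3
Step 6: thread B executes B4 (x = x + 2). Shared: x=6 y=9. PCs: A@2 B@4
Step 7: thread A executes A3 (y = y + 2). Shared: x=6 y=11. PCs: A@3 B@4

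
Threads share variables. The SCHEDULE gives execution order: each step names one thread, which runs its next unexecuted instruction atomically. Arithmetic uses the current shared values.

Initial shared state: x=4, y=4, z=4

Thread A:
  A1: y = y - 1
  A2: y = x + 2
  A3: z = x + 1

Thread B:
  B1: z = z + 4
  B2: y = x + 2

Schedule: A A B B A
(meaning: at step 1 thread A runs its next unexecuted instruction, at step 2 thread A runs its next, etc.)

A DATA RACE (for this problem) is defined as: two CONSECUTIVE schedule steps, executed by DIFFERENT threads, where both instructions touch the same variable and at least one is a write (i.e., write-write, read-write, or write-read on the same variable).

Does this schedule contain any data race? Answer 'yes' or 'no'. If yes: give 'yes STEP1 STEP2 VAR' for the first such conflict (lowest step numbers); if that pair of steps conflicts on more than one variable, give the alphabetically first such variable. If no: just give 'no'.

Answer: no

Derivation:
Steps 1,2: same thread (A). No race.
Steps 2,3: A(r=x,w=y) vs B(r=z,w=z). No conflict.
Steps 3,4: same thread (B). No race.
Steps 4,5: B(r=x,w=y) vs A(r=x,w=z). No conflict.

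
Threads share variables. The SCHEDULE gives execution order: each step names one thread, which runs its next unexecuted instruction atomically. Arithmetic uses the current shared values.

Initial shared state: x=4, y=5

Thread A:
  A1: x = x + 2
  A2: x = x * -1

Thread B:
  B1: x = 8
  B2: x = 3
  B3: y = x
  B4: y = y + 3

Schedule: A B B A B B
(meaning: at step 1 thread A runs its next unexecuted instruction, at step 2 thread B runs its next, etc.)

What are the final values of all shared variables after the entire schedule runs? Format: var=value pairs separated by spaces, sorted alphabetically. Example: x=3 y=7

Step 1: thread A executes A1 (x = x + 2). Shared: x=6 y=5. PCs: A@1 B@0
Step 2: thread B executes B1 (x = 8). Shared: x=8 y=5. PCs: A@1 B@1
Step 3: thread B executes B2 (x = 3). Shared: x=3 y=5. PCs: A@1 B@2
Step 4: thread A executes A2 (x = x * -1). Shared: x=-3 y=5. PCs: A@2 B@2
Step 5: thread B executes B3 (y = x). Shared: x=-3 y=-3. PCs: A@2 B@3
Step 6: thread B executes B4 (y = y + 3). Shared: x=-3 y=0. PCs: A@2 B@4

Answer: x=-3 y=0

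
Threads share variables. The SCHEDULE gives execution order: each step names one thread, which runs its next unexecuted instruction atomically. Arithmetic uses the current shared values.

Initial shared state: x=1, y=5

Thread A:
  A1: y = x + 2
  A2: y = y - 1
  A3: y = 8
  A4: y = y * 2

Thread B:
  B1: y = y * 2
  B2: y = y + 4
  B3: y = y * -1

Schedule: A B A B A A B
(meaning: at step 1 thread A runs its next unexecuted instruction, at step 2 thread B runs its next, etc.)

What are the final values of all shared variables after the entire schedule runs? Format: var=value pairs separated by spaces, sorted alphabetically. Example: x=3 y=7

Answer: x=1 y=-16

Derivation:
Step 1: thread A executes A1 (y = x + 2). Shared: x=1 y=3. PCs: A@1 B@0
Step 2: thread B executes B1 (y = y * 2). Shared: x=1 y=6. PCs: A@1 B@1
Step 3: thread A executes A2 (y = y - 1). Shared: x=1 y=5. PCs: A@2 B@1
Step 4: thread B executes B2 (y = y + 4). Shared: x=1 y=9. PCs: A@2 B@2
Step 5: thread A executes A3 (y = 8). Shared: x=1 y=8. PCs: A@3 B@2
Step 6: thread A executes A4 (y = y * 2). Shared: x=1 y=16. PCs: A@4 B@2
Step 7: thread B executes B3 (y = y * -1). Shared: x=1 y=-16. PCs: A@4 B@3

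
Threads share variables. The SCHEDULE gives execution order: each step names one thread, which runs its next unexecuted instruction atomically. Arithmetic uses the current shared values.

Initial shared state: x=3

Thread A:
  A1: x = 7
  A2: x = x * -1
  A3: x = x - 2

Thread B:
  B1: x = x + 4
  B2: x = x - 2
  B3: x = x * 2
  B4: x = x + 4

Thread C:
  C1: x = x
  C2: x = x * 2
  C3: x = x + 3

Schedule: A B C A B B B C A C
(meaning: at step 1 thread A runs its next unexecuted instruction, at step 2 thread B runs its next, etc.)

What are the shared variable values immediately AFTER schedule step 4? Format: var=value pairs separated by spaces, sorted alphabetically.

Answer: x=-11

Derivation:
Step 1: thread A executes A1 (x = 7). Shared: x=7. PCs: A@1 B@0 C@0
Step 2: thread B executes B1 (x = x + 4). Shared: x=11. PCs: A@1 B@1 C@0
Step 3: thread C executes C1 (x = x). Shared: x=11. PCs: A@1 B@1 C@1
Step 4: thread A executes A2 (x = x * -1). Shared: x=-11. PCs: A@2 B@1 C@1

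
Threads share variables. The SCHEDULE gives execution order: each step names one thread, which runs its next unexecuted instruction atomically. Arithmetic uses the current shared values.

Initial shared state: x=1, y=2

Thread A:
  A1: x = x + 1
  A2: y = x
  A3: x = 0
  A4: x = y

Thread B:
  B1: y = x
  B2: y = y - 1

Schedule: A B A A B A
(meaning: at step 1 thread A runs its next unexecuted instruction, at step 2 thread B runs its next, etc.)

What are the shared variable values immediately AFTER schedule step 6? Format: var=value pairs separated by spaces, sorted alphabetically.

Answer: x=1 y=1

Derivation:
Step 1: thread A executes A1 (x = x + 1). Shared: x=2 y=2. PCs: A@1 B@0
Step 2: thread B executes B1 (y = x). Shared: x=2 y=2. PCs: A@1 B@1
Step 3: thread A executes A2 (y = x). Shared: x=2 y=2. PCs: A@2 B@1
Step 4: thread A executes A3 (x = 0). Shared: x=0 y=2. PCs: A@3 B@1
Step 5: thread B executes B2 (y = y - 1). Shared: x=0 y=1. PCs: A@3 B@2
Step 6: thread A executes A4 (x = y). Shared: x=1 y=1. PCs: A@4 B@2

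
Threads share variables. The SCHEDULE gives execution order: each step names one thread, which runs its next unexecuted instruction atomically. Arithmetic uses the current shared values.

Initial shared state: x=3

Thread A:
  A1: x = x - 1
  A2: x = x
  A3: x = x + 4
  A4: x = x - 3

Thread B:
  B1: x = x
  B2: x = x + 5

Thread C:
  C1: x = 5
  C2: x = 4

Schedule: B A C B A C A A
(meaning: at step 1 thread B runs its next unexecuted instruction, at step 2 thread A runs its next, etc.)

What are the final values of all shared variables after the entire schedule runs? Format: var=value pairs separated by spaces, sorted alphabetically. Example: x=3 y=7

Step 1: thread B executes B1 (x = x). Shared: x=3. PCs: A@0 B@1 C@0
Step 2: thread A executes A1 (x = x - 1). Shared: x=2. PCs: A@1 B@1 C@0
Step 3: thread C executes C1 (x = 5). Shared: x=5. PCs: A@1 B@1 C@1
Step 4: thread B executes B2 (x = x + 5). Shared: x=10. PCs: A@1 B@2 C@1
Step 5: thread A executes A2 (x = x). Shared: x=10. PCs: A@2 B@2 C@1
Step 6: thread C executes C2 (x = 4). Shared: x=4. PCs: A@2 B@2 C@2
Step 7: thread A executes A3 (x = x + 4). Shared: x=8. PCs: A@3 B@2 C@2
Step 8: thread A executes A4 (x = x - 3). Shared: x=5. PCs: A@4 B@2 C@2

Answer: x=5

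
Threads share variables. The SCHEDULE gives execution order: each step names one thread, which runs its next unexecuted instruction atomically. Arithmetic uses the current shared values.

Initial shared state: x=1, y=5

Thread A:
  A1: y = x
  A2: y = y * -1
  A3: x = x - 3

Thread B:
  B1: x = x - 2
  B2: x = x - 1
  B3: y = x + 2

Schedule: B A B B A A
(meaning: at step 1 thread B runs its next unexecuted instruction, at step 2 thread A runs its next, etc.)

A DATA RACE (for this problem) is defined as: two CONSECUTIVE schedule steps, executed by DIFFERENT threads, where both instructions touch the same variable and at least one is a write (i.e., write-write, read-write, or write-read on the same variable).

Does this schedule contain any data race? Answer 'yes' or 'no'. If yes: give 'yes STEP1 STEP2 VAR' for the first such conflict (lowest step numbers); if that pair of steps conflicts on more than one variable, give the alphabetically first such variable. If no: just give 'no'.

Answer: yes 1 2 x

Derivation:
Steps 1,2: B(x = x - 2) vs A(y = x). RACE on x (W-R).
Steps 2,3: A(y = x) vs B(x = x - 1). RACE on x (R-W).
Steps 3,4: same thread (B). No race.
Steps 4,5: B(y = x + 2) vs A(y = y * -1). RACE on y (W-W).
Steps 5,6: same thread (A). No race.
First conflict at steps 1,2.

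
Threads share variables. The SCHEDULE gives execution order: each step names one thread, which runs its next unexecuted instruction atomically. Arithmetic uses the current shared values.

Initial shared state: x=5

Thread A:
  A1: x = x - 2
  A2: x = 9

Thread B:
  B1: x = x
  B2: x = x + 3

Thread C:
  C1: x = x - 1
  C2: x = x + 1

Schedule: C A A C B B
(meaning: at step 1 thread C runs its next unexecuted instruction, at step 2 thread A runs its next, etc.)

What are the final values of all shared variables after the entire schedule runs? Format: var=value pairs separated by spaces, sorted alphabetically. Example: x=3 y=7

Step 1: thread C executes C1 (x = x - 1). Shared: x=4. PCs: A@0 B@0 C@1
Step 2: thread A executes A1 (x = x - 2). Shared: x=2. PCs: A@1 B@0 C@1
Step 3: thread A executes A2 (x = 9). Shared: x=9. PCs: A@2 B@0 C@1
Step 4: thread C executes C2 (x = x + 1). Shared: x=10. PCs: A@2 B@0 C@2
Step 5: thread B executes B1 (x = x). Shared: x=10. PCs: A@2 B@1 C@2
Step 6: thread B executes B2 (x = x + 3). Shared: x=13. PCs: A@2 B@2 C@2

Answer: x=13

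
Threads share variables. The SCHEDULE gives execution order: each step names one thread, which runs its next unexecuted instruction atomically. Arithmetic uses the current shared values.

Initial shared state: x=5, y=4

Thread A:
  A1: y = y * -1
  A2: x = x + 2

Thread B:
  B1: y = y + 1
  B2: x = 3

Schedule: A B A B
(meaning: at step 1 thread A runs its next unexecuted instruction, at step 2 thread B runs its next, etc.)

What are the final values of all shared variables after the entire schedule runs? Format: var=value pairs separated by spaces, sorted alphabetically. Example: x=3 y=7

Step 1: thread A executes A1 (y = y * -1). Shared: x=5 y=-4. PCs: A@1 B@0
Step 2: thread B executes B1 (y = y + 1). Shared: x=5 y=-3. PCs: A@1 B@1
Step 3: thread A executes A2 (x = x + 2). Shared: x=7 y=-3. PCs: A@2 B@1
Step 4: thread B executes B2 (x = 3). Shared: x=3 y=-3. PCs: A@2 B@2

Answer: x=3 y=-3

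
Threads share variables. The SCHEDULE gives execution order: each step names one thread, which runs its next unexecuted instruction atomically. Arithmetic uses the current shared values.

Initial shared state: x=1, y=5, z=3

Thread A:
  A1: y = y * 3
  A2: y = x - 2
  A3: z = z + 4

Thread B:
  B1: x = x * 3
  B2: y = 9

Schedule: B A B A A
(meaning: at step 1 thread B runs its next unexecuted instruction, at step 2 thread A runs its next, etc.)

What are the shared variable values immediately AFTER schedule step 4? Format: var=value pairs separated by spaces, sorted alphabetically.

Answer: x=3 y=1 z=3

Derivation:
Step 1: thread B executes B1 (x = x * 3). Shared: x=3 y=5 z=3. PCs: A@0 B@1
Step 2: thread A executes A1 (y = y * 3). Shared: x=3 y=15 z=3. PCs: A@1 B@1
Step 3: thread B executes B2 (y = 9). Shared: x=3 y=9 z=3. PCs: A@1 B@2
Step 4: thread A executes A2 (y = x - 2). Shared: x=3 y=1 z=3. PCs: A@2 B@2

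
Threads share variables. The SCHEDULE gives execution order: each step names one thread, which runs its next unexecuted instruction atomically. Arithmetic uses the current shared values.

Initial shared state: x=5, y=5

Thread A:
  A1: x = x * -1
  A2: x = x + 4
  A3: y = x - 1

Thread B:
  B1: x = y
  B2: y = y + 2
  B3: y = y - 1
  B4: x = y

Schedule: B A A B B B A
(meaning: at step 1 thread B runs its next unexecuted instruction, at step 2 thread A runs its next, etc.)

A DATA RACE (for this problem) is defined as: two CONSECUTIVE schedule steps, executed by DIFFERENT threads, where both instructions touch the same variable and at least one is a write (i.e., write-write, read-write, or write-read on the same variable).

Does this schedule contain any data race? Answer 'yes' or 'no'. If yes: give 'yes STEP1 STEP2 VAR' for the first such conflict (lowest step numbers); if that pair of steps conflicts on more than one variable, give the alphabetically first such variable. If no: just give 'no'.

Answer: yes 1 2 x

Derivation:
Steps 1,2: B(x = y) vs A(x = x * -1). RACE on x (W-W).
Steps 2,3: same thread (A). No race.
Steps 3,4: A(r=x,w=x) vs B(r=y,w=y). No conflict.
Steps 4,5: same thread (B). No race.
Steps 5,6: same thread (B). No race.
Steps 6,7: B(x = y) vs A(y = x - 1). RACE on x (W-R), y (R-W). Multiple vars; alphabetically first is x.
First conflict at steps 1,2.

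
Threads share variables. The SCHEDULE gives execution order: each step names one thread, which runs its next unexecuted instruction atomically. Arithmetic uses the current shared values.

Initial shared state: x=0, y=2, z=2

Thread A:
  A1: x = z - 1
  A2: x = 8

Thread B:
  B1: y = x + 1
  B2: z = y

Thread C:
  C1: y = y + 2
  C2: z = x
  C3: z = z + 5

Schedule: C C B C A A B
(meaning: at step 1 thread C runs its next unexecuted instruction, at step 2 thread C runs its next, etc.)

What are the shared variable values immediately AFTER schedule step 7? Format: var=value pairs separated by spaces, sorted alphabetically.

Answer: x=8 y=1 z=1

Derivation:
Step 1: thread C executes C1 (y = y + 2). Shared: x=0 y=4 z=2. PCs: A@0 B@0 C@1
Step 2: thread C executes C2 (z = x). Shared: x=0 y=4 z=0. PCs: A@0 B@0 C@2
Step 3: thread B executes B1 (y = x + 1). Shared: x=0 y=1 z=0. PCs: A@0 B@1 C@2
Step 4: thread C executes C3 (z = z + 5). Shared: x=0 y=1 z=5. PCs: A@0 B@1 C@3
Step 5: thread A executes A1 (x = z - 1). Shared: x=4 y=1 z=5. PCs: A@1 B@1 C@3
Step 6: thread A executes A2 (x = 8). Shared: x=8 y=1 z=5. PCs: A@2 B@1 C@3
Step 7: thread B executes B2 (z = y). Shared: x=8 y=1 z=1. PCs: A@2 B@2 C@3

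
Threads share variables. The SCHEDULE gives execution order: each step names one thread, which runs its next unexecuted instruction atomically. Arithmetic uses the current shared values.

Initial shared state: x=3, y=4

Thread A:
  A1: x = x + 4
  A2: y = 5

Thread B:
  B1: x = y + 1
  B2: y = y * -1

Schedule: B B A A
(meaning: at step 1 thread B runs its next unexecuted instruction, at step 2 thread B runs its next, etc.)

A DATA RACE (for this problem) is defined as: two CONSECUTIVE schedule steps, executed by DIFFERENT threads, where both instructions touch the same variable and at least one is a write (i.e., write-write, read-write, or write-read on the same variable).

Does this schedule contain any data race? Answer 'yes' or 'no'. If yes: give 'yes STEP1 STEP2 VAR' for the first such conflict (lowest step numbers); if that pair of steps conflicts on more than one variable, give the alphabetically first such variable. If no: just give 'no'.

Steps 1,2: same thread (B). No race.
Steps 2,3: B(r=y,w=y) vs A(r=x,w=x). No conflict.
Steps 3,4: same thread (A). No race.

Answer: no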